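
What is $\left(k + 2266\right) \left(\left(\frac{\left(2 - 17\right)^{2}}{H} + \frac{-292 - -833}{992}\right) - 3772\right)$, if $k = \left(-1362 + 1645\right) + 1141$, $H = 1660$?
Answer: $- \frac{572900782005}{41168} \approx -1.3916 \cdot 10^{7}$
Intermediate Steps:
$k = 1424$ ($k = 283 + 1141 = 1424$)
$\left(k + 2266\right) \left(\left(\frac{\left(2 - 17\right)^{2}}{H} + \frac{-292 - -833}{992}\right) - 3772\right) = \left(1424 + 2266\right) \left(\left(\frac{\left(2 - 17\right)^{2}}{1660} + \frac{-292 - -833}{992}\right) - 3772\right) = 3690 \left(\left(\left(-15\right)^{2} \cdot \frac{1}{1660} + \left(-292 + 833\right) \frac{1}{992}\right) - 3772\right) = 3690 \left(\left(225 \cdot \frac{1}{1660} + 541 \cdot \frac{1}{992}\right) - 3772\right) = 3690 \left(\left(\frac{45}{332} + \frac{541}{992}\right) - 3772\right) = 3690 \left(\frac{56063}{82336} - 3772\right) = 3690 \left(- \frac{310515329}{82336}\right) = - \frac{572900782005}{41168}$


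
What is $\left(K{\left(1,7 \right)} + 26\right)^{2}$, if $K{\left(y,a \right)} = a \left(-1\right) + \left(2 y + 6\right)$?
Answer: $729$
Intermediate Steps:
$K{\left(y,a \right)} = 6 - a + 2 y$ ($K{\left(y,a \right)} = - a + \left(6 + 2 y\right) = 6 - a + 2 y$)
$\left(K{\left(1,7 \right)} + 26\right)^{2} = \left(\left(6 - 7 + 2 \cdot 1\right) + 26\right)^{2} = \left(\left(6 - 7 + 2\right) + 26\right)^{2} = \left(1 + 26\right)^{2} = 27^{2} = 729$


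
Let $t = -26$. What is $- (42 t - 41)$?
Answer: $1133$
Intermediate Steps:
$- (42 t - 41) = - (42 \left(-26\right) - 41) = - (-1092 - 41) = \left(-1\right) \left(-1133\right) = 1133$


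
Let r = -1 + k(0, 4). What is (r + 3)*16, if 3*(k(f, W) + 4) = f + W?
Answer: -32/3 ≈ -10.667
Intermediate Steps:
k(f, W) = -4 + W/3 + f/3 (k(f, W) = -4 + (f + W)/3 = -4 + (W + f)/3 = -4 + (W/3 + f/3) = -4 + W/3 + f/3)
r = -11/3 (r = -1 + (-4 + (⅓)*4 + (⅓)*0) = -1 + (-4 + 4/3 + 0) = -1 - 8/3 = -11/3 ≈ -3.6667)
(r + 3)*16 = (-11/3 + 3)*16 = -⅔*16 = -32/3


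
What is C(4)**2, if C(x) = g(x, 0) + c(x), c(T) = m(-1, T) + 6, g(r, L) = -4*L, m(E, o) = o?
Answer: 100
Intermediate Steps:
c(T) = 6 + T (c(T) = T + 6 = 6 + T)
C(x) = 6 + x (C(x) = -4*0 + (6 + x) = 0 + (6 + x) = 6 + x)
C(4)**2 = (6 + 4)**2 = 10**2 = 100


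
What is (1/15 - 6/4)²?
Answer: 1849/900 ≈ 2.0544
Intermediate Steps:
(1/15 - 6/4)² = (1*(1/15) - 6*¼)² = (1/15 - 3/2)² = (-43/30)² = 1849/900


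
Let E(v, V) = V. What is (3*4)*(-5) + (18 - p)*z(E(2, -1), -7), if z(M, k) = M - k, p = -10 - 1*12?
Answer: 180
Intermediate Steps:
p = -22 (p = -10 - 12 = -22)
(3*4)*(-5) + (18 - p)*z(E(2, -1), -7) = (3*4)*(-5) + (18 - 1*(-22))*(-1 - 1*(-7)) = 12*(-5) + (18 + 22)*(-1 + 7) = -60 + 40*6 = -60 + 240 = 180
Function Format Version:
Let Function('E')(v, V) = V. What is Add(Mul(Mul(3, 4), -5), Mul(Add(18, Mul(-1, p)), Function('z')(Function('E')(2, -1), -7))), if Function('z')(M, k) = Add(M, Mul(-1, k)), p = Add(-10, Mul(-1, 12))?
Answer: 180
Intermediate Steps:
p = -22 (p = Add(-10, -12) = -22)
Add(Mul(Mul(3, 4), -5), Mul(Add(18, Mul(-1, p)), Function('z')(Function('E')(2, -1), -7))) = Add(Mul(Mul(3, 4), -5), Mul(Add(18, Mul(-1, -22)), Add(-1, Mul(-1, -7)))) = Add(Mul(12, -5), Mul(Add(18, 22), Add(-1, 7))) = Add(-60, Mul(40, 6)) = Add(-60, 240) = 180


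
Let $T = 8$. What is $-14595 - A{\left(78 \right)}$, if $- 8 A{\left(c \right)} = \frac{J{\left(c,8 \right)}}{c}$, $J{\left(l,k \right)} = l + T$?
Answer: $- \frac{4553597}{312} \approx -14595.0$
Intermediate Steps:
$J{\left(l,k \right)} = 8 + l$ ($J{\left(l,k \right)} = l + 8 = 8 + l$)
$A{\left(c \right)} = - \frac{8 + c}{8 c}$ ($A{\left(c \right)} = - \frac{\left(8 + c\right) \frac{1}{c}}{8} = - \frac{\frac{1}{c} \left(8 + c\right)}{8} = - \frac{8 + c}{8 c}$)
$-14595 - A{\left(78 \right)} = -14595 - \frac{-8 - 78}{8 \cdot 78} = -14595 - \frac{1}{8} \cdot \frac{1}{78} \left(-8 - 78\right) = -14595 - \frac{1}{8} \cdot \frac{1}{78} \left(-86\right) = -14595 - - \frac{43}{312} = -14595 + \frac{43}{312} = - \frac{4553597}{312}$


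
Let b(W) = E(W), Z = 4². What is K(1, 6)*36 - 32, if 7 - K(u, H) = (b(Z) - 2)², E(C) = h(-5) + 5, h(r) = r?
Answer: 76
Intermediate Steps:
Z = 16
E(C) = 0 (E(C) = -5 + 5 = 0)
b(W) = 0
K(u, H) = 3 (K(u, H) = 7 - (0 - 2)² = 7 - 1*(-2)² = 7 - 1*4 = 7 - 4 = 3)
K(1, 6)*36 - 32 = 3*36 - 32 = 108 - 32 = 76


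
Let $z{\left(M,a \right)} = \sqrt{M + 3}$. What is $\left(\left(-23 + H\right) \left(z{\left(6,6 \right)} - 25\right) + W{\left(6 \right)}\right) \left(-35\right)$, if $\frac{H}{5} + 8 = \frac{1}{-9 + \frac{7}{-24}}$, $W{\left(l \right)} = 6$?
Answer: $- \frac{10956960}{223} \approx -49134.0$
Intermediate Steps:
$z{\left(M,a \right)} = \sqrt{3 + M}$
$H = - \frac{9040}{223}$ ($H = -40 + \frac{5}{-9 + \frac{7}{-24}} = -40 + \frac{5}{-9 + 7 \left(- \frac{1}{24}\right)} = -40 + \frac{5}{-9 - \frac{7}{24}} = -40 + \frac{5}{- \frac{223}{24}} = -40 + 5 \left(- \frac{24}{223}\right) = -40 - \frac{120}{223} = - \frac{9040}{223} \approx -40.538$)
$\left(\left(-23 + H\right) \left(z{\left(6,6 \right)} - 25\right) + W{\left(6 \right)}\right) \left(-35\right) = \left(\left(-23 - \frac{9040}{223}\right) \left(\sqrt{3 + 6} - 25\right) + 6\right) \left(-35\right) = \left(- \frac{14169 \left(\sqrt{9} - 25\right)}{223} + 6\right) \left(-35\right) = \left(- \frac{14169 \left(3 - 25\right)}{223} + 6\right) \left(-35\right) = \left(\left(- \frac{14169}{223}\right) \left(-22\right) + 6\right) \left(-35\right) = \left(\frac{311718}{223} + 6\right) \left(-35\right) = \frac{313056}{223} \left(-35\right) = - \frac{10956960}{223}$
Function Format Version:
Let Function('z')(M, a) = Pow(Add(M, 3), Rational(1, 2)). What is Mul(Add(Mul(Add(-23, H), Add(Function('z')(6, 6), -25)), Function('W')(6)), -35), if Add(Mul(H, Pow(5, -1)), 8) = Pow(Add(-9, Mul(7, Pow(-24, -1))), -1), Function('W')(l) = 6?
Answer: Rational(-10956960, 223) ≈ -49134.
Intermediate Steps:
Function('z')(M, a) = Pow(Add(3, M), Rational(1, 2))
H = Rational(-9040, 223) (H = Add(-40, Mul(5, Pow(Add(-9, Mul(7, Pow(-24, -1))), -1))) = Add(-40, Mul(5, Pow(Add(-9, Mul(7, Rational(-1, 24))), -1))) = Add(-40, Mul(5, Pow(Add(-9, Rational(-7, 24)), -1))) = Add(-40, Mul(5, Pow(Rational(-223, 24), -1))) = Add(-40, Mul(5, Rational(-24, 223))) = Add(-40, Rational(-120, 223)) = Rational(-9040, 223) ≈ -40.538)
Mul(Add(Mul(Add(-23, H), Add(Function('z')(6, 6), -25)), Function('W')(6)), -35) = Mul(Add(Mul(Add(-23, Rational(-9040, 223)), Add(Pow(Add(3, 6), Rational(1, 2)), -25)), 6), -35) = Mul(Add(Mul(Rational(-14169, 223), Add(Pow(9, Rational(1, 2)), -25)), 6), -35) = Mul(Add(Mul(Rational(-14169, 223), Add(3, -25)), 6), -35) = Mul(Add(Mul(Rational(-14169, 223), -22), 6), -35) = Mul(Add(Rational(311718, 223), 6), -35) = Mul(Rational(313056, 223), -35) = Rational(-10956960, 223)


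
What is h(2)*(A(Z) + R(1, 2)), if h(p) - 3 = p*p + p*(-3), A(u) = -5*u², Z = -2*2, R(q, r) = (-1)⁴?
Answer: -79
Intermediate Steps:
R(q, r) = 1
Z = -4
h(p) = 3 + p² - 3*p (h(p) = 3 + (p*p + p*(-3)) = 3 + (p² - 3*p) = 3 + p² - 3*p)
h(2)*(A(Z) + R(1, 2)) = (3 + 2² - 3*2)*(-5*(-4)² + 1) = (3 + 4 - 6)*(-5*16 + 1) = 1*(-80 + 1) = 1*(-79) = -79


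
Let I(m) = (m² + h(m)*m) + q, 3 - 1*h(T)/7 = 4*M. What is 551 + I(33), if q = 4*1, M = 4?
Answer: -1359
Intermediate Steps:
h(T) = -91 (h(T) = 21 - 28*4 = 21 - 7*16 = 21 - 112 = -91)
q = 4
I(m) = 4 + m² - 91*m (I(m) = (m² - 91*m) + 4 = 4 + m² - 91*m)
551 + I(33) = 551 + (4 + 33² - 91*33) = 551 + (4 + 1089 - 3003) = 551 - 1910 = -1359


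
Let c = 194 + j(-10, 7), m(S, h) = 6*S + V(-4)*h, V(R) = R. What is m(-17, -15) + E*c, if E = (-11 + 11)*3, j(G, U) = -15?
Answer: -42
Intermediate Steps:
E = 0 (E = 0*3 = 0)
m(S, h) = -4*h + 6*S (m(S, h) = 6*S - 4*h = -4*h + 6*S)
c = 179 (c = 194 - 15 = 179)
m(-17, -15) + E*c = (-4*(-15) + 6*(-17)) + 0*179 = (60 - 102) + 0 = -42 + 0 = -42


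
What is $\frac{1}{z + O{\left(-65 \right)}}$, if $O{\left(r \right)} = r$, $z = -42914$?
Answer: $- \frac{1}{42979} \approx -2.3267 \cdot 10^{-5}$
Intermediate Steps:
$\frac{1}{z + O{\left(-65 \right)}} = \frac{1}{-42914 - 65} = \frac{1}{-42979} = - \frac{1}{42979}$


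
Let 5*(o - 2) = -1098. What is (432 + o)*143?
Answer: 153296/5 ≈ 30659.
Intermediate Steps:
o = -1088/5 (o = 2 + (⅕)*(-1098) = 2 - 1098/5 = -1088/5 ≈ -217.60)
(432 + o)*143 = (432 - 1088/5)*143 = (1072/5)*143 = 153296/5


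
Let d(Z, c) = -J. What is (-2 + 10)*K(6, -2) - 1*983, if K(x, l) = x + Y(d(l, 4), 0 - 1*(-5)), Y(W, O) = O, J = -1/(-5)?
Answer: -895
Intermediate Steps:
J = ⅕ (J = -1*(-⅕) = ⅕ ≈ 0.20000)
d(Z, c) = -⅕ (d(Z, c) = -1*⅕ = -⅕)
K(x, l) = 5 + x (K(x, l) = x + (0 - 1*(-5)) = x + (0 + 5) = x + 5 = 5 + x)
(-2 + 10)*K(6, -2) - 1*983 = (-2 + 10)*(5 + 6) - 1*983 = 8*11 - 983 = 88 - 983 = -895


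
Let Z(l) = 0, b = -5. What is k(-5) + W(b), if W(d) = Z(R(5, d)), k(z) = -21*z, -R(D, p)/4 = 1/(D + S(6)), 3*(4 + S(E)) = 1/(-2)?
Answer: 105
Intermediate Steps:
S(E) = -25/6 (S(E) = -4 + (1/3)/(-2) = -4 + (1/3)*(-1/2) = -4 - 1/6 = -25/6)
R(D, p) = -4/(-25/6 + D) (R(D, p) = -4/(D - 25/6) = -4/(-25/6 + D))
W(d) = 0
k(-5) + W(b) = -21*(-5) + 0 = 105 + 0 = 105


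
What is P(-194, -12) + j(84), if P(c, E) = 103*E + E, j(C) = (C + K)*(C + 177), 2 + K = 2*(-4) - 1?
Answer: 17805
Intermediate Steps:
K = -11 (K = -2 + (2*(-4) - 1) = -2 + (-8 - 1) = -2 - 9 = -11)
j(C) = (-11 + C)*(177 + C) (j(C) = (C - 11)*(C + 177) = (-11 + C)*(177 + C))
P(c, E) = 104*E
P(-194, -12) + j(84) = 104*(-12) + (-1947 + 84² + 166*84) = -1248 + (-1947 + 7056 + 13944) = -1248 + 19053 = 17805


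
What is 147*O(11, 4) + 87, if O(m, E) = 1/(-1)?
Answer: -60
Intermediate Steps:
O(m, E) = -1
147*O(11, 4) + 87 = 147*(-1) + 87 = -147 + 87 = -60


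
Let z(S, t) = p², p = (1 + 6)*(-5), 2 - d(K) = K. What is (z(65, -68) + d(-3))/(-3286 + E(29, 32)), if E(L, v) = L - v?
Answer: -1230/3289 ≈ -0.37397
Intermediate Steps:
d(K) = 2 - K
p = -35 (p = 7*(-5) = -35)
z(S, t) = 1225 (z(S, t) = (-35)² = 1225)
(z(65, -68) + d(-3))/(-3286 + E(29, 32)) = (1225 + (2 - 1*(-3)))/(-3286 + (29 - 1*32)) = (1225 + (2 + 3))/(-3286 + (29 - 32)) = (1225 + 5)/(-3286 - 3) = 1230/(-3289) = 1230*(-1/3289) = -1230/3289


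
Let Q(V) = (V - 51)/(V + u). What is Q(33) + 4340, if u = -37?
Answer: 8689/2 ≈ 4344.5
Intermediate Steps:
Q(V) = (-51 + V)/(-37 + V) (Q(V) = (V - 51)/(V - 37) = (-51 + V)/(-37 + V))
Q(33) + 4340 = (-51 + 33)/(-37 + 33) + 4340 = -18/(-4) + 4340 = -¼*(-18) + 4340 = 9/2 + 4340 = 8689/2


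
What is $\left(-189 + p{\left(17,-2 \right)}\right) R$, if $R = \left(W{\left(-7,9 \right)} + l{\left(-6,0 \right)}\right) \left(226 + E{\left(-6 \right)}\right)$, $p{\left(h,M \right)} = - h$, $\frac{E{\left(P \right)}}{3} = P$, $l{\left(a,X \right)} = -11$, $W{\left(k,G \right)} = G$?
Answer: $85696$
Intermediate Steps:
$E{\left(P \right)} = 3 P$
$R = -416$ ($R = \left(9 - 11\right) \left(226 + 3 \left(-6\right)\right) = - 2 \left(226 - 18\right) = \left(-2\right) 208 = -416$)
$\left(-189 + p{\left(17,-2 \right)}\right) R = \left(-189 - 17\right) \left(-416\right) = \left(-206\right) \left(-416\right) = 85696$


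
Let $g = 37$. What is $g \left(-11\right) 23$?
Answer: $-9361$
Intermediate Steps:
$g \left(-11\right) 23 = 37 \left(-11\right) 23 = \left(-407\right) 23 = -9361$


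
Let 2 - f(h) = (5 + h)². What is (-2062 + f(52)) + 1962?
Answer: -3347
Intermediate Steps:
f(h) = 2 - (5 + h)²
(-2062 + f(52)) + 1962 = (-2062 + (2 - (5 + 52)²)) + 1962 = (-2062 + (2 - 1*57²)) + 1962 = (-2062 + (2 - 1*3249)) + 1962 = (-2062 + (2 - 3249)) + 1962 = (-2062 - 3247) + 1962 = -5309 + 1962 = -3347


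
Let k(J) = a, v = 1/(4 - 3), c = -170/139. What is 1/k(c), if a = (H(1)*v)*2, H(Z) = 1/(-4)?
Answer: -2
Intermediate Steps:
H(Z) = -¼
c = -170/139 (c = -170*1/139 = -170/139 ≈ -1.2230)
v = 1 (v = 1/1 = 1)
a = -½ (a = -¼*1*2 = -¼*2 = -½ ≈ -0.50000)
k(J) = -½
1/k(c) = 1/(-½) = -2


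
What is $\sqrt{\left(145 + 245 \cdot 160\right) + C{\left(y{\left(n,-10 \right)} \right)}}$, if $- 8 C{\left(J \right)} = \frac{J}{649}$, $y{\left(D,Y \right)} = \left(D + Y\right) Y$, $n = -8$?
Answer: $\frac{\sqrt{66288554970}}{1298} \approx 198.36$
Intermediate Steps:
$y{\left(D,Y \right)} = Y \left(D + Y\right)$
$C{\left(J \right)} = - \frac{J}{5192}$ ($C{\left(J \right)} = - \frac{J \frac{1}{649}}{8} = - \frac{\frac{1}{649} J}{8} = - \frac{J}{5192}$)
$\sqrt{\left(145 + 245 \cdot 160\right) + C{\left(y{\left(n,-10 \right)} \right)}} = \sqrt{\left(145 + 245 \cdot 160\right) - \frac{\left(-10\right) \left(-8 - 10\right)}{5192}} = \sqrt{\left(145 + 39200\right) - \frac{\left(-10\right) \left(-18\right)}{5192}} = \sqrt{39345 - \frac{45}{1298}} = \sqrt{\frac{51069765}{1298}} = \frac{\sqrt{66288554970}}{1298}$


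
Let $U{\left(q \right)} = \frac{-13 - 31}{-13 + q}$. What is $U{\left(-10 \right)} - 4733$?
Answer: $- \frac{108815}{23} \approx -4731.1$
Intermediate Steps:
$U{\left(q \right)} = - \frac{44}{-13 + q}$
$U{\left(-10 \right)} - 4733 = - \frac{44}{-13 - 10} - 4733 = - \frac{44}{-23} - 4733 = \left(-44\right) \left(- \frac{1}{23}\right) - 4733 = \frac{44}{23} - 4733 = - \frac{108815}{23}$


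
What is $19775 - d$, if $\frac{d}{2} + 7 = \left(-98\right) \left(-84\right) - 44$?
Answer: $3413$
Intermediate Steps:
$d = 16362$ ($d = -14 + 2 \left(\left(-98\right) \left(-84\right) - 44\right) = -14 + 2 \left(8232 - 44\right) = -14 + 2 \cdot 8188 = -14 + 16376 = 16362$)
$19775 - d = 19775 - 16362 = 3413$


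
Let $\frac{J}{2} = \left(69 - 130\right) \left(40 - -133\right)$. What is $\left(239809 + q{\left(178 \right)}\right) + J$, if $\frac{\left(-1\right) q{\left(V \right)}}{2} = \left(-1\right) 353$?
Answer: $219409$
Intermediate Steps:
$q{\left(V \right)} = 706$ ($q{\left(V \right)} = - 2 \left(\left(-1\right) 353\right) = \left(-2\right) \left(-353\right) = 706$)
$J = -21106$ ($J = 2 \left(69 - 130\right) \left(40 - -133\right) = 2 \left(- 61 \left(40 + 133\right)\right) = 2 \left(\left(-61\right) 173\right) = 2 \left(-10553\right) = -21106$)
$\left(239809 + q{\left(178 \right)}\right) + J = \left(239809 + 706\right) - 21106 = 240515 - 21106 = 219409$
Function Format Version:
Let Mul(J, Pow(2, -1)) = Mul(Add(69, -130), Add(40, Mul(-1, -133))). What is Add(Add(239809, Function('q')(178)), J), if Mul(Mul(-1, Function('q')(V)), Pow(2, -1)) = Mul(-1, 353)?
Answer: 219409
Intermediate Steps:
Function('q')(V) = 706 (Function('q')(V) = Mul(-2, Mul(-1, 353)) = Mul(-2, -353) = 706)
J = -21106 (J = Mul(2, Mul(Add(69, -130), Add(40, Mul(-1, -133)))) = Mul(2, Mul(-61, Add(40, 133))) = Mul(2, Mul(-61, 173)) = Mul(2, -10553) = -21106)
Add(Add(239809, Function('q')(178)), J) = Add(Add(239809, 706), -21106) = Add(240515, -21106) = 219409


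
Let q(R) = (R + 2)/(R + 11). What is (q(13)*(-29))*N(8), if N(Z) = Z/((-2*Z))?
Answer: 145/16 ≈ 9.0625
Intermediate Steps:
q(R) = (2 + R)/(11 + R)
N(Z) = -½ (N(Z) = Z*(-1/(2*Z)) = -½)
(q(13)*(-29))*N(8) = (((2 + 13)/(11 + 13))*(-29))*(-½) = ((15/24)*(-29))*(-½) = (((1/24)*15)*(-29))*(-½) = ((5/8)*(-29))*(-½) = -145/8*(-½) = 145/16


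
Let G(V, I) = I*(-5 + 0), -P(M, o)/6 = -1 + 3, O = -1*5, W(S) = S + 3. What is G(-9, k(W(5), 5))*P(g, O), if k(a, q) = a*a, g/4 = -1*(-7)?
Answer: 3840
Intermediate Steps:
g = 28 (g = 4*(-1*(-7)) = 4*7 = 28)
W(S) = 3 + S
k(a, q) = a²
O = -5
P(M, o) = -12 (P(M, o) = -6*(-1 + 3) = -6*2 = -12)
G(V, I) = -5*I (G(V, I) = I*(-5) = -5*I)
G(-9, k(W(5), 5))*P(g, O) = -5*(3 + 5)²*(-12) = -5*8²*(-12) = -5*64*(-12) = -320*(-12) = 3840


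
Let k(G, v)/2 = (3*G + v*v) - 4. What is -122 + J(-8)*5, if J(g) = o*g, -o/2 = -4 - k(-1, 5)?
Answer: -3322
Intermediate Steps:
k(G, v) = -8 + 2*v² + 6*G (k(G, v) = 2*((3*G + v*v) - 4) = 2*((3*G + v²) - 4) = 2*((v² + 3*G) - 4) = 2*(-4 + v² + 3*G) = -8 + 2*v² + 6*G)
o = 80 (o = -2*(-4 - (-8 + 2*5² + 6*(-1))) = -2*(-4 - (-8 + 2*25 - 6)) = -2*(-4 - (-8 + 50 - 6)) = -2*(-4 - 1*36) = -2*(-4 - 36) = -2*(-40) = 80)
J(g) = 80*g
-122 + J(-8)*5 = -122 + (80*(-8))*5 = -122 - 640*5 = -122 - 3200 = -3322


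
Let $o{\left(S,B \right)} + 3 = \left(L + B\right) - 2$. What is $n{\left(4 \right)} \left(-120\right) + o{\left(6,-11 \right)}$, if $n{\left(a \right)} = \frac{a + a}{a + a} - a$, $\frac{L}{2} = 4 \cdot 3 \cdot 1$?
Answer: $368$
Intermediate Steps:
$L = 24$ ($L = 2 \cdot 4 \cdot 3 \cdot 1 = 2 \cdot 12 \cdot 1 = 2 \cdot 12 = 24$)
$n{\left(a \right)} = 1 - a$ ($n{\left(a \right)} = \frac{2 a}{2 a} - a = 2 a \frac{1}{2 a} - a = 1 - a$)
$o{\left(S,B \right)} = 19 + B$ ($o{\left(S,B \right)} = -3 + \left(\left(24 + B\right) - 2\right) = -3 + \left(22 + B\right) = 19 + B$)
$n{\left(4 \right)} \left(-120\right) + o{\left(6,-11 \right)} = \left(1 - 4\right) \left(-120\right) + \left(19 - 11\right) = \left(1 - 4\right) \left(-120\right) + 8 = \left(-3\right) \left(-120\right) + 8 = 360 + 8 = 368$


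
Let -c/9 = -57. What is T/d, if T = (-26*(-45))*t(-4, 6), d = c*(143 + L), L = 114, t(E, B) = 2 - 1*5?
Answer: -130/4883 ≈ -0.026623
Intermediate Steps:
t(E, B) = -3 (t(E, B) = 2 - 5 = -3)
c = 513 (c = -9*(-57) = 513)
d = 131841 (d = 513*(143 + 114) = 513*257 = 131841)
T = -3510 (T = -26*(-45)*(-3) = 1170*(-3) = -3510)
T/d = -3510/131841 = -3510*1/131841 = -130/4883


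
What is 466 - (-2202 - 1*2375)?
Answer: 5043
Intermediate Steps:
466 - (-2202 - 1*2375) = 466 - (-2202 - 2375) = 466 - 1*(-4577) = 466 + 4577 = 5043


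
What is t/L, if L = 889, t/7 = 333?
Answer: 333/127 ≈ 2.6220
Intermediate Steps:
t = 2331 (t = 7*333 = 2331)
t/L = 2331/889 = 2331*(1/889) = 333/127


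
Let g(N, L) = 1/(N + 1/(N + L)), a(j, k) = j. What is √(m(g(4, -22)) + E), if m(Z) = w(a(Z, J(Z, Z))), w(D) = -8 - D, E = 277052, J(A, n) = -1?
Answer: √1396577526/71 ≈ 526.35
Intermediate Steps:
g(N, L) = 1/(N + 1/(L + N))
m(Z) = -8 - Z
√(m(g(4, -22)) + E) = √((-8 - (-22 + 4)/(1 + 4² - 22*4)) + 277052) = √((-8 - (-18)/(1 + 16 - 88)) + 277052) = √((-8 - (-18)/(-71)) + 277052) = √((-8 - (-1)*(-18)/71) + 277052) = √((-8 - 1*18/71) + 277052) = √((-8 - 18/71) + 277052) = √(-586/71 + 277052) = √(19670106/71) = √1396577526/71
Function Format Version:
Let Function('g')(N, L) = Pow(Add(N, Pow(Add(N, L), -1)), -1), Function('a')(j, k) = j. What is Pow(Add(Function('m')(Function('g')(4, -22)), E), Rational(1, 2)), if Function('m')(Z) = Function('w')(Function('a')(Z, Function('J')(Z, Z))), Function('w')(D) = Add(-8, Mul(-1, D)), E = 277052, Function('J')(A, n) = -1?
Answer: Mul(Rational(1, 71), Pow(1396577526, Rational(1, 2))) ≈ 526.35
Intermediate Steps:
Function('g')(N, L) = Pow(Add(N, Pow(Add(L, N), -1)), -1)
Function('m')(Z) = Add(-8, Mul(-1, Z))
Pow(Add(Function('m')(Function('g')(4, -22)), E), Rational(1, 2)) = Pow(Add(Add(-8, Mul(-1, Mul(Pow(Add(1, Pow(4, 2), Mul(-22, 4)), -1), Add(-22, 4)))), 277052), Rational(1, 2)) = Pow(Add(Add(-8, Mul(-1, Mul(Pow(Add(1, 16, -88), -1), -18))), 277052), Rational(1, 2)) = Pow(Add(Add(-8, Mul(-1, Mul(Pow(-71, -1), -18))), 277052), Rational(1, 2)) = Pow(Add(Add(-8, Mul(-1, Mul(Rational(-1, 71), -18))), 277052), Rational(1, 2)) = Pow(Add(Add(-8, Mul(-1, Rational(18, 71))), 277052), Rational(1, 2)) = Pow(Add(Add(-8, Rational(-18, 71)), 277052), Rational(1, 2)) = Pow(Add(Rational(-586, 71), 277052), Rational(1, 2)) = Pow(Rational(19670106, 71), Rational(1, 2)) = Mul(Rational(1, 71), Pow(1396577526, Rational(1, 2)))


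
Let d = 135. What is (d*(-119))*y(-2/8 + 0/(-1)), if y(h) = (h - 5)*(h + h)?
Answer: -337365/8 ≈ -42171.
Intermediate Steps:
y(h) = 2*h*(-5 + h) (y(h) = (-5 + h)*(2*h) = 2*h*(-5 + h))
(d*(-119))*y(-2/8 + 0/(-1)) = (135*(-119))*(2*(-2/8 + 0/(-1))*(-5 + (-2/8 + 0/(-1)))) = -32130*(-2*⅛ + 0*(-1))*(-5 + (-2*⅛ + 0*(-1))) = -32130*(-¼ + 0)*(-5 + (-¼ + 0)) = -32130*(-1)*(-5 - ¼)/4 = -32130*(-1)*(-21)/(4*4) = -16065*21/8 = -337365/8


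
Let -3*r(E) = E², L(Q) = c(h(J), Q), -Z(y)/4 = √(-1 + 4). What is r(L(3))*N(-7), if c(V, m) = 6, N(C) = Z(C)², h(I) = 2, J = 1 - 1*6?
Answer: -576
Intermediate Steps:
Z(y) = -4*√3 (Z(y) = -4*√(-1 + 4) = -4*√3)
J = -5 (J = 1 - 6 = -5)
N(C) = 48 (N(C) = (-4*√3)² = 48)
L(Q) = 6
r(E) = -E²/3
r(L(3))*N(-7) = -⅓*6²*48 = -⅓*36*48 = -12*48 = -576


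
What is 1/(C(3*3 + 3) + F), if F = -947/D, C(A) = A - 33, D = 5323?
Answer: -5323/112730 ≈ -0.047219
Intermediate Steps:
C(A) = -33 + A
F = -947/5323 ≈ -0.17791
1/(C(3*3 + 3) + F) = 1/((-33 + (3*3 + 3)) - 947/5323) = 1/((-33 + (9 + 3)) - 947/5323) = 1/((-33 + 12) - 947/5323) = 1/(-21 - 947/5323) = 1/(-112730/5323) = -5323/112730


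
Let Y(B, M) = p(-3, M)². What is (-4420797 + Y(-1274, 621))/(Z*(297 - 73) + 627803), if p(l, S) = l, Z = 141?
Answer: -4420788/659387 ≈ -6.7044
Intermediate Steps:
Y(B, M) = 9 (Y(B, M) = (-3)² = 9)
(-4420797 + Y(-1274, 621))/(Z*(297 - 73) + 627803) = (-4420797 + 9)/(141*(297 - 73) + 627803) = -4420788/(141*224 + 627803) = -4420788/(31584 + 627803) = -4420788/659387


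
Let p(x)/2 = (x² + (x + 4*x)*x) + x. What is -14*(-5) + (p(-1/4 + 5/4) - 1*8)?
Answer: 76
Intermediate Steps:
p(x) = 2*x + 12*x² (p(x) = 2*((x² + (x + 4*x)*x) + x) = 2*((x² + (5*x)*x) + x) = 2*((x² + 5*x²) + x) = 2*(6*x² + x) = 2*(x + 6*x²) = 2*x + 12*x²)
-14*(-5) + (p(-1/4 + 5/4) - 1*8) = -14*(-5) + (2*(-1/4 + 5/4)*(1 + 6*(-1/4 + 5/4)) - 1*8) = 70 + (2*(-1*¼ + 5*(¼))*(1 + 6*(-1*¼ + 5*(¼))) - 8) = 70 + (2*(-¼ + 5/4)*(1 + 6*(-¼ + 5/4)) - 8) = 70 + (2*1*(1 + 6*1) - 8) = 70 + (2*1*(1 + 6) - 8) = 70 + (2*1*7 - 8) = 70 + (14 - 8) = 70 + 6 = 76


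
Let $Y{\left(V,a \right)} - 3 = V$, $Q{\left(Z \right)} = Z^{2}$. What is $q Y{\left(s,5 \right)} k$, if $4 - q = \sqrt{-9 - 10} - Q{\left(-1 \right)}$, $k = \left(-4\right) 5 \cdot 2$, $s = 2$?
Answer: $-1000 + 200 i \sqrt{19} \approx -1000.0 + 871.78 i$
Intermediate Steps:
$Y{\left(V,a \right)} = 3 + V$
$k = -40$ ($k = \left(-20\right) 2 = -40$)
$q = 5 - i \sqrt{19}$ ($q = 4 - \left(\sqrt{-9 - 10} - \left(-1\right)^{2}\right) = 4 - \left(\sqrt{-19} - 1\right) = 4 - \left(i \sqrt{19} - 1\right) = 4 - \left(-1 + i \sqrt{19}\right) = 4 + \left(1 - i \sqrt{19}\right) = 5 - i \sqrt{19} \approx 5.0 - 4.3589 i$)
$q Y{\left(s,5 \right)} k = \left(5 - i \sqrt{19}\right) \left(3 + 2\right) \left(-40\right) = \left(5 - i \sqrt{19}\right) 5 \left(-40\right) = \left(25 - 5 i \sqrt{19}\right) \left(-40\right) = -1000 + 200 i \sqrt{19}$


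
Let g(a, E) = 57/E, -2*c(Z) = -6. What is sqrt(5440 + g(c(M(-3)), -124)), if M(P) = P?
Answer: sqrt(20909593)/62 ≈ 73.753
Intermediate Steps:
c(Z) = 3 (c(Z) = -1/2*(-6) = 3)
sqrt(5440 + g(c(M(-3)), -124)) = sqrt(5440 + 57/(-124)) = sqrt(5440 + 57*(-1/124)) = sqrt(5440 - 57/124) = sqrt(674503/124) = sqrt(20909593)/62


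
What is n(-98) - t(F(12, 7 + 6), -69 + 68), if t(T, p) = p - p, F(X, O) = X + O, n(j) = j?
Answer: -98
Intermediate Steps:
F(X, O) = O + X
t(T, p) = 0
n(-98) - t(F(12, 7 + 6), -69 + 68) = -98 - 1*0 = -98 + 0 = -98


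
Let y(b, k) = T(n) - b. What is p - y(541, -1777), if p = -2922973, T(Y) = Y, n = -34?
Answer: -2922398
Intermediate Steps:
y(b, k) = -34 - b
p - y(541, -1777) = -2922973 - (-34 - 1*541) = -2922973 - (-34 - 541) = -2922973 - 1*(-575) = -2922973 + 575 = -2922398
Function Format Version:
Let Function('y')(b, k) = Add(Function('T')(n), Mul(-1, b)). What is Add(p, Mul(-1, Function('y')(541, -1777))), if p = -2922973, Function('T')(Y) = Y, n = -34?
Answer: -2922398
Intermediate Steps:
Function('y')(b, k) = Add(-34, Mul(-1, b))
Add(p, Mul(-1, Function('y')(541, -1777))) = Add(-2922973, Mul(-1, Add(-34, Mul(-1, 541)))) = Add(-2922973, Mul(-1, Add(-34, -541))) = Add(-2922973, Mul(-1, -575)) = Add(-2922973, 575) = -2922398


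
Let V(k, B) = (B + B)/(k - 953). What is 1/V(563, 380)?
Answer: -39/76 ≈ -0.51316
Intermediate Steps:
V(k, B) = 2*B/(-953 + k) (V(k, B) = (2*B)/(-953 + k) = 2*B/(-953 + k))
1/V(563, 380) = 1/(2*380/(-953 + 563)) = 1/(2*380/(-390)) = 1/(2*380*(-1/390)) = 1/(-76/39) = -39/76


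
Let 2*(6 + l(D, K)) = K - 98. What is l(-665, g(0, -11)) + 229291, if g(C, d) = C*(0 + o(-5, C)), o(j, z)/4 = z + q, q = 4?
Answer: 229236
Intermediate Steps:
o(j, z) = 16 + 4*z (o(j, z) = 4*(z + 4) = 4*(4 + z) = 16 + 4*z)
g(C, d) = C*(16 + 4*C) (g(C, d) = C*(0 + (16 + 4*C)) = C*(16 + 4*C))
l(D, K) = -55 + K/2 (l(D, K) = -6 + (K - 98)/2 = -6 + (-98 + K)/2 = -6 + (-49 + K/2) = -55 + K/2)
l(-665, g(0, -11)) + 229291 = (-55 + (4*0*(4 + 0))/2) + 229291 = (-55 + (4*0*4)/2) + 229291 = (-55 + (1/2)*0) + 229291 = (-55 + 0) + 229291 = -55 + 229291 = 229236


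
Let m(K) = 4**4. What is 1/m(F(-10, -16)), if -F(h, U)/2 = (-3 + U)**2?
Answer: 1/256 ≈ 0.0039063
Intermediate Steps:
F(h, U) = -2*(-3 + U)**2
m(K) = 256
1/m(F(-10, -16)) = 1/256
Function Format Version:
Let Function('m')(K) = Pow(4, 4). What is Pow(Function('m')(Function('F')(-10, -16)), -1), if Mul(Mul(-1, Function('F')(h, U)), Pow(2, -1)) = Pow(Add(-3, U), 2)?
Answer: Rational(1, 256) ≈ 0.0039063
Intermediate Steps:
Function('F')(h, U) = Mul(-2, Pow(Add(-3, U), 2))
Function('m')(K) = 256
Pow(Function('m')(Function('F')(-10, -16)), -1) = Pow(256, -1) = Rational(1, 256)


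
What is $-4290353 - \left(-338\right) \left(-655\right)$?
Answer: $-4511743$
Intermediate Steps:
$-4290353 - \left(-338\right) \left(-655\right) = -4290353 - 221390 = -4511743$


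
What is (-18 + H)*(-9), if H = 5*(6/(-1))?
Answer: 432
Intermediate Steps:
H = -30 (H = 5*(6*(-1)) = 5*(-6) = -30)
(-18 + H)*(-9) = (-18 - 30)*(-9) = -48*(-9) = 432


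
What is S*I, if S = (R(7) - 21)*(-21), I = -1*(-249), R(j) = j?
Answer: 73206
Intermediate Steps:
I = 249
S = 294 (S = (7 - 21)*(-21) = -14*(-21) = 294)
S*I = 294*249 = 73206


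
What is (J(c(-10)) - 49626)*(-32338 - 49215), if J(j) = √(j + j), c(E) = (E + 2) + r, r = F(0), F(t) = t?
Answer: 4047149178 - 326212*I ≈ 4.0472e+9 - 3.2621e+5*I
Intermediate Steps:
r = 0
c(E) = 2 + E (c(E) = (E + 2) + 0 = (2 + E) + 0 = 2 + E)
J(j) = √2*√j (J(j) = √(2*j) = √2*√j)
(J(c(-10)) - 49626)*(-32338 - 49215) = (√2*√(2 - 10) - 49626)*(-32338 - 49215) = (√2*√(-8) - 49626)*(-81553) = (√2*(2*I*√2) - 49626)*(-81553) = (4*I - 49626)*(-81553) = (-49626 + 4*I)*(-81553) = 4047149178 - 326212*I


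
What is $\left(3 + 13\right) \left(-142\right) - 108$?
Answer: $-2380$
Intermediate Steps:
$\left(3 + 13\right) \left(-142\right) - 108 = 16 \left(-142\right) - 108 = -2272 - 108 = -2380$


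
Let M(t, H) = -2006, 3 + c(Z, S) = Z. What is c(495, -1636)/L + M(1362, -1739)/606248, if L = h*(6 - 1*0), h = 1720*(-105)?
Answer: -12874873/3421512150 ≈ -0.0037629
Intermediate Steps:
h = -180600
c(Z, S) = -3 + Z
L = -1083600 (L = -180600*(6 - 1*0) = -180600*(6 + 0) = -180600*6 = -1083600)
c(495, -1636)/L + M(1362, -1739)/606248 = (-3 + 495)/(-1083600) - 2006/606248 = 492*(-1/1083600) - 2006*1/606248 = -41/90300 - 1003/303124 = -12874873/3421512150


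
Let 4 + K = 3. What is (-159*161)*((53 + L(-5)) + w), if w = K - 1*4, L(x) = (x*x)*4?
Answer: -3788652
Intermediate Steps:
K = -1 (K = -4 + 3 = -1)
L(x) = 4*x² (L(x) = x²*4 = 4*x²)
w = -5 (w = -1 - 1*4 = -1 - 4 = -5)
(-159*161)*((53 + L(-5)) + w) = (-159*161)*((53 + 4*(-5)²) - 5) = -25599*((53 + 4*25) - 5) = -25599*((53 + 100) - 5) = -25599*(153 - 5) = -25599*148 = -3788652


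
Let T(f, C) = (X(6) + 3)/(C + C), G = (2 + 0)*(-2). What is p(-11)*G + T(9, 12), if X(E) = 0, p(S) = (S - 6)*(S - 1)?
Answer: -6527/8 ≈ -815.88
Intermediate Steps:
p(S) = (-1 + S)*(-6 + S) (p(S) = (-6 + S)*(-1 + S) = (-1 + S)*(-6 + S))
G = -4 (G = 2*(-2) = -4)
T(f, C) = 3/(2*C) (T(f, C) = (0 + 3)/(C + C) = 3/((2*C)) = 3*(1/(2*C)) = 3/(2*C))
p(-11)*G + T(9, 12) = (6 + (-11)**2 - 7*(-11))*(-4) + (3/2)/12 = (6 + 121 + 77)*(-4) + (3/2)*(1/12) = 204*(-4) + 1/8 = -816 + 1/8 = -6527/8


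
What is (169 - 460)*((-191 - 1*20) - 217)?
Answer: 124548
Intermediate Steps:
(169 - 460)*((-191 - 1*20) - 217) = -291*((-191 - 20) - 217) = -291*(-211 - 217) = -291*(-428) = 124548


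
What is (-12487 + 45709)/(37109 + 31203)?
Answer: 16611/34156 ≈ 0.48633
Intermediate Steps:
(-12487 + 45709)/(37109 + 31203) = 33222/68312 = 33222*(1/68312) = 16611/34156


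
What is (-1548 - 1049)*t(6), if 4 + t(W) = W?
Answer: -5194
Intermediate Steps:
t(W) = -4 + W
(-1548 - 1049)*t(6) = (-1548 - 1049)*(-4 + 6) = -2597*2 = -5194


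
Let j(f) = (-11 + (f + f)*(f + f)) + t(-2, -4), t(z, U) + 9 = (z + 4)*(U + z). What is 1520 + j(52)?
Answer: 12304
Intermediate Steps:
t(z, U) = -9 + (4 + z)*(U + z) (t(z, U) = -9 + (z + 4)*(U + z) = -9 + (4 + z)*(U + z))
j(f) = -32 + 4*f² (j(f) = (-11 + (f + f)*(f + f)) + (-9 + (-2)² + 4*(-4) + 4*(-2) - 4*(-2)) = (-11 + (2*f)*(2*f)) + (-9 + 4 - 16 - 8 + 8) = (-11 + 4*f²) - 21 = -32 + 4*f²)
1520 + j(52) = 1520 + (-32 + 4*52²) = 1520 + (-32 + 4*2704) = 1520 + (-32 + 10816) = 1520 + 10784 = 12304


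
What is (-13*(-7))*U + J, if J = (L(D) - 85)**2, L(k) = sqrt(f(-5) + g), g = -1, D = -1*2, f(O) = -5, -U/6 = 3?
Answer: 5581 - 170*I*sqrt(6) ≈ 5581.0 - 416.41*I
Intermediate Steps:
U = -18 (U = -6*3 = -18)
D = -2
L(k) = I*sqrt(6) (L(k) = sqrt(-5 - 1) = sqrt(-6) = I*sqrt(6))
J = (-85 + I*sqrt(6))**2 (J = (I*sqrt(6) - 85)**2 = (-85 + I*sqrt(6))**2 ≈ 7219.0 - 416.41*I)
(-13*(-7))*U + J = -13*(-7)*(-18) + (85 - I*sqrt(6))**2 = 91*(-18) + (85 - I*sqrt(6))**2 = -1638 + (85 - I*sqrt(6))**2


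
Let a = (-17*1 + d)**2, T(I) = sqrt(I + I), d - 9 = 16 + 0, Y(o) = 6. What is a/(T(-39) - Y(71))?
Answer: -64/19 - 32*I*sqrt(78)/57 ≈ -3.3684 - 4.9582*I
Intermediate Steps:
d = 25 (d = 9 + (16 + 0) = 9 + 16 = 25)
T(I) = sqrt(2)*sqrt(I) (T(I) = sqrt(2*I) = sqrt(2)*sqrt(I))
a = 64 (a = (-17*1 + 25)**2 = (-17 + 25)**2 = 8**2 = 64)
a/(T(-39) - Y(71)) = 64/(sqrt(2)*sqrt(-39) - 1*6) = 64/(sqrt(2)*(I*sqrt(39)) - 6) = 64/(I*sqrt(78) - 6) = 64/(-6 + I*sqrt(78))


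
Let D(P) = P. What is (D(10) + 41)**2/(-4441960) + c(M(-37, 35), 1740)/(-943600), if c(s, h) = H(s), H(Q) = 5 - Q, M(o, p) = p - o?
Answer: -53917307/104785836400 ≈ -0.00051455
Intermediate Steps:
c(s, h) = 5 - s
(D(10) + 41)**2/(-4441960) + c(M(-37, 35), 1740)/(-943600) = (10 + 41)**2/(-4441960) + (5 - (35 - 1*(-37)))/(-943600) = 51**2*(-1/4441960) + (5 - (35 + 37))*(-1/943600) = 2601*(-1/4441960) + (5 - 1*72)*(-1/943600) = -2601/4441960 + (5 - 72)*(-1/943600) = -2601/4441960 - 67*(-1/943600) = -2601/4441960 + 67/943600 = -53917307/104785836400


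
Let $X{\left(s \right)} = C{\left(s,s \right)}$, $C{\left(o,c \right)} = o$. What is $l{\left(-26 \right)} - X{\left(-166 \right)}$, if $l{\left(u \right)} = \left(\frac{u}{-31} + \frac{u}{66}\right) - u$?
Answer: $\frac{196871}{1023} \approx 192.44$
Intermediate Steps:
$l{\left(u \right)} = - \frac{2081 u}{2046}$ ($l{\left(u \right)} = \left(u \left(- \frac{1}{31}\right) + u \frac{1}{66}\right) - u = \left(- \frac{u}{31} + \frac{u}{66}\right) - u = - \frac{35 u}{2046} - u = - \frac{2081 u}{2046}$)
$X{\left(s \right)} = s$
$l{\left(-26 \right)} - X{\left(-166 \right)} = \left(- \frac{2081}{2046}\right) \left(-26\right) - -166 = \frac{27053}{1023} + 166 = \frac{196871}{1023}$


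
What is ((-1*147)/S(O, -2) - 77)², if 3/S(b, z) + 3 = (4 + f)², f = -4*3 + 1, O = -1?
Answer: 5433561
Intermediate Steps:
f = -11 (f = -12 + 1 = -11)
S(b, z) = 3/46 (S(b, z) = 3/(-3 + (4 - 11)²) = 3/(-3 + (-7)²) = 3/(-3 + 49) = 3/46)
((-1*147)/S(O, -2) - 77)² = ((-1*147)/(3/46) - 77)² = (-147*46/3 - 77)² = (-2254 - 77)² = (-2331)² = 5433561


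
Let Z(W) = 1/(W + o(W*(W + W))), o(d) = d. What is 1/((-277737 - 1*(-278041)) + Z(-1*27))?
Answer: 1431/435025 ≈ 0.0032895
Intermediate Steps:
Z(W) = 1/(W + 2*W²) (Z(W) = 1/(W + W*(W + W)) = 1/(W + W*(2*W)) = 1/(W + 2*W²))
1/((-277737 - 1*(-278041)) + Z(-1*27)) = 1/((-277737 - 1*(-278041)) + 1/(((-1*27))*(1 + 2*(-1*27)))) = 1/((-277737 + 278041) + 1/((-27)*(1 + 2*(-27)))) = 1/(304 - 1/(27*(1 - 54))) = 1/(304 - 1/27/(-53)) = 1/(304 - 1/27*(-1/53)) = 1/(304 + 1/1431) = 1/(435025/1431) = 1431/435025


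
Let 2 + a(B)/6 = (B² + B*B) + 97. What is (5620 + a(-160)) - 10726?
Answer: 302664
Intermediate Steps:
a(B) = 570 + 12*B² (a(B) = -12 + 6*((B² + B*B) + 97) = -12 + 6*((B² + B²) + 97) = -12 + 6*(2*B² + 97) = -12 + 6*(97 + 2*B²) = -12 + (582 + 12*B²) = 570 + 12*B²)
(5620 + a(-160)) - 10726 = (5620 + (570 + 12*(-160)²)) - 10726 = (5620 + (570 + 12*25600)) - 10726 = (5620 + (570 + 307200)) - 10726 = (5620 + 307770) - 10726 = 313390 - 10726 = 302664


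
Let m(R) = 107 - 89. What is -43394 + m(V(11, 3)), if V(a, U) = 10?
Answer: -43376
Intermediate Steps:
m(R) = 18
-43394 + m(V(11, 3)) = -43394 + 18 = -43376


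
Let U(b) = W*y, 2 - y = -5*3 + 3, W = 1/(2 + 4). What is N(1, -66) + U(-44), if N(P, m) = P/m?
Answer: 51/22 ≈ 2.3182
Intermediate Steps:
W = 1/6 ≈ 0.16667
y = 14 (y = 2 - (-5*3 + 3) = 2 - (-15 + 3) = 2 - 1*(-12) = 2 + 12 = 14)
U(b) = 7/3 (U(b) = (1/6)*14 = 7/3)
N(1, -66) + U(-44) = 1/(-66) + 7/3 = 1*(-1/66) + 7/3 = -1/66 + 7/3 = 51/22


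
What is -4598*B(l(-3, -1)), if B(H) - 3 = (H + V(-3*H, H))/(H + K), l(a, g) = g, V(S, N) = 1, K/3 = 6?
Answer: -13794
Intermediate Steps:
K = 18 (K = 3*6 = 18)
B(H) = 3 + (1 + H)/(18 + H) (B(H) = 3 + (H + 1)/(H + 18) = 3 + (1 + H)/(18 + H))
-4598*B(l(-3, -1)) = -4598*(55 + 4*(-1))/(18 - 1) = -4598*(55 - 4)/17 = -4598*51/17 = -4598*3 = -13794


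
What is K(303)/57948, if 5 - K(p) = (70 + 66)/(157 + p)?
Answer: 541/6664020 ≈ 8.1182e-5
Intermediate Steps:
K(p) = 5 - 136/(157 + p) (K(p) = 5 - (70 + 66)/(157 + p) = 5 - 136/(157 + p))
K(303)/57948 = ((649 + 5*303)/(157 + 303))/57948 = ((649 + 1515)/460)*(1/57948) = ((1/460)*2164)*(1/57948) = (541/115)*(1/57948) = 541/6664020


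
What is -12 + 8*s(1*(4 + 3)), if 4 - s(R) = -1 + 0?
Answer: 28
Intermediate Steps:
s(R) = 5 (s(R) = 4 - (-1 + 0) = 4 - 1*(-1) = 4 + 1 = 5)
-12 + 8*s(1*(4 + 3)) = -12 + 8*5 = -12 + 40 = 28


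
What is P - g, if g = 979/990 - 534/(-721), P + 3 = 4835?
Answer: 313436251/64890 ≈ 4830.3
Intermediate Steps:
P = 4832 (P = -3 + 4835 = 4832)
g = 112229/64890 (g = 979*(1/990) - 534*(-1/721) = 89/90 + 534/721 = 112229/64890 ≈ 1.7295)
P - g = 4832 - 1*112229/64890 = 4832 - 112229/64890 = 313436251/64890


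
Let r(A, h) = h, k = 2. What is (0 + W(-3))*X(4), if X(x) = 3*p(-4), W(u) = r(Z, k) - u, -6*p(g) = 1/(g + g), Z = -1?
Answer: 5/16 ≈ 0.31250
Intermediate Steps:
p(g) = -1/(12*g) (p(g) = -1/(6*(g + g)) = -1/(2*g)/6 = -1/(12*g))
W(u) = 2 - u
X(x) = 1/16 (X(x) = 3*(-1/12/(-4)) = 3*(-1/12*(-¼)) = 3*(1/48) = 1/16)
(0 + W(-3))*X(4) = (0 + (2 - 1*(-3)))*(1/16) = (0 + (2 + 3))*(1/16) = (0 + 5)*(1/16) = 5*(1/16) = 5/16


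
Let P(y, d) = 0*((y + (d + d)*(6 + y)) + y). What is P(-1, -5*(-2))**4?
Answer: 0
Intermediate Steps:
P(y, d) = 0 (P(y, d) = 0*((y + (2*d)*(6 + y)) + y) = 0*((y + 2*d*(6 + y)) + y) = 0*(2*y + 2*d*(6 + y)) = 0)
P(-1, -5*(-2))**4 = 0**4 = 0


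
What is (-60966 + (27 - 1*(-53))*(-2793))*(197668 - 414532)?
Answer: 61677422784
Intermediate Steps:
(-60966 + (27 - 1*(-53))*(-2793))*(197668 - 414532) = (-60966 + (27 + 53)*(-2793))*(-216864) = (-60966 + 80*(-2793))*(-216864) = (-60966 - 223440)*(-216864) = -284406*(-216864) = 61677422784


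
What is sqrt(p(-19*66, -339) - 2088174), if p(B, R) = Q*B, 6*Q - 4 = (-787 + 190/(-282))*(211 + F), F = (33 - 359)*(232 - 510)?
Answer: 4*sqrt(18579010426977)/141 ≈ 1.2228e+5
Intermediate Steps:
F = 90628 (F = -326*(-278) = 90628)
Q = -5044380227/423 (Q = 2/3 + ((-787 + 190/(-282))*(211 + 90628))/6 = 2/3 + ((-787 + 190*(-1/282))*90839)/6 = 2/3 + ((-787 - 95/141)*90839)/6 = 2/3 + (-111062/141*90839)/6 = 2/3 + (1/6)*(-10088761018/141) = 2/3 - 5044380509/423 = -5044380227/423 ≈ -1.1925e+7)
p(B, R) = -5044380227*B/423
sqrt(p(-19*66, -339) - 2088174) = sqrt(-(-95843224313)*66/423 - 2088174) = sqrt(-5044380227/423*(-1254) - 2088174) = sqrt(2108550934886/141 - 2088174) = sqrt(2108256502352/141) = 4*sqrt(18579010426977)/141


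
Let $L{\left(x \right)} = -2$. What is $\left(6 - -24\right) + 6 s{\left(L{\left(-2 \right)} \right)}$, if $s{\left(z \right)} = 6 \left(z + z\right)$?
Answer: $-114$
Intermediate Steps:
$s{\left(z \right)} = 12 z$ ($s{\left(z \right)} = 6 \cdot 2 z = 12 z$)
$\left(6 - -24\right) + 6 s{\left(L{\left(-2 \right)} \right)} = \left(6 - -24\right) + 6 \cdot 12 \left(-2\right) = \left(6 + 24\right) + 6 \left(-24\right) = 30 - 144 = -114$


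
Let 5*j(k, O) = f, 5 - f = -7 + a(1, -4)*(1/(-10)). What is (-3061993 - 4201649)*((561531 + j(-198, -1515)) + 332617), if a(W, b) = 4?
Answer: -162369724521204/25 ≈ -6.4948e+12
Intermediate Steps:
f = 62/5 (f = 5 - (-7 + 4*(1/(-10))) = 5 - (-7 + 4*(1*(-⅒))) = 5 - (-7 + 4*(-⅒)) = 5 - (-7 - ⅖) = 5 - 1*(-37/5) = 5 + 37/5 = 62/5 ≈ 12.400)
j(k, O) = 62/25 (j(k, O) = (⅕)*(62/5) = 62/25)
(-3061993 - 4201649)*((561531 + j(-198, -1515)) + 332617) = (-3061993 - 4201649)*((561531 + 62/25) + 332617) = -7263642*(14038337/25 + 332617) = -7263642*22353762/25 = -162369724521204/25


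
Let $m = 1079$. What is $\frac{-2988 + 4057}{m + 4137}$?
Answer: $\frac{1069}{5216} \approx 0.20495$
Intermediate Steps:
$\frac{-2988 + 4057}{m + 4137} = \frac{-2988 + 4057}{1079 + 4137} = \frac{1069}{5216}$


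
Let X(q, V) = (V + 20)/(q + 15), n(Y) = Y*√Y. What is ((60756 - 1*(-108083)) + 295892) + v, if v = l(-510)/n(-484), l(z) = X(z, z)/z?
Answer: 464731 - 49*I/268808760 ≈ 4.6473e+5 - 1.8229e-7*I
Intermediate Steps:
n(Y) = Y^(3/2)
X(q, V) = (20 + V)/(15 + q)
l(z) = (20 + z)/(z*(15 + z)) (l(z) = ((20 + z)/(15 + z))/z = (20 + z)/(z*(15 + z)))
v = -49*I/268808760 (v = ((20 - 510)/((-510)*(15 - 510)))/((-484)^(3/2)) = (-1/510*(-490)/(-495))/((-10648*I)) = (-1/510*(-1/495)*(-490))*(I/10648) = -49*I/268808760 ≈ -1.8229e-7*I)
((60756 - 1*(-108083)) + 295892) + v = ((60756 - 1*(-108083)) + 295892) - 49*I/268808760 = ((60756 + 108083) + 295892) - 49*I/268808760 = (168839 + 295892) - 49*I/268808760 = 464731 - 49*I/268808760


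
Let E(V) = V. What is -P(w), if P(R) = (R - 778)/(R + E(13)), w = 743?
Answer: 5/108 ≈ 0.046296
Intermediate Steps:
P(R) = (-778 + R)/(13 + R) (P(R) = (R - 778)/(R + 13) = (-778 + R)/(13 + R))
-P(w) = -(-778 + 743)/(13 + 743) = -(-35)/756 = -1*(-5/108) = 5/108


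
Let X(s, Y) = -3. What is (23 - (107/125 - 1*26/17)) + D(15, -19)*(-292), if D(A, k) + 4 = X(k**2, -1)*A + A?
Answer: 21147306/2125 ≈ 9951.7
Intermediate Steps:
D(A, k) = -4 - 2*A (D(A, k) = -4 + (-3*A + A) = -4 - 2*A)
(23 - (107/125 - 1*26/17)) + D(15, -19)*(-292) = (23 - (107/125 - 1*26/17)) + (-4 - 2*15)*(-292) = (23 - (107*(1/125) - 26*1/17)) + (-4 - 30)*(-292) = (23 - (107/125 - 26/17)) - 34*(-292) = (23 - 1*(-1431/2125)) + 9928 = (23 + 1431/2125) + 9928 = 50306/2125 + 9928 = 21147306/2125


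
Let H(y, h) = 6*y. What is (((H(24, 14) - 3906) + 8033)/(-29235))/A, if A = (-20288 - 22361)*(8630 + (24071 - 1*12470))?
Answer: 4271/25224891151965 ≈ 1.6932e-10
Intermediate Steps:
A = -862831919 (A = -42649*(8630 + (24071 - 12470)) = -42649*(8630 + 11601) = -42649*20231 = -862831919)
(((H(24, 14) - 3906) + 8033)/(-29235))/A = (((6*24 - 3906) + 8033)/(-29235))/(-862831919) = (((144 - 3906) + 8033)*(-1/29235))*(-1/862831919) = ((-3762 + 8033)*(-1/29235))*(-1/862831919) = (4271*(-1/29235))*(-1/862831919) = -4271/29235*(-1/862831919) = 4271/25224891151965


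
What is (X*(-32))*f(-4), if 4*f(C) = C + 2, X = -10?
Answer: -160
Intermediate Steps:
f(C) = ½ + C/4 (f(C) = (C + 2)/4 = (2 + C)/4 = ½ + C/4)
(X*(-32))*f(-4) = (-10*(-32))*(½ + (¼)*(-4)) = 320*(½ - 1) = 320*(-½) = -160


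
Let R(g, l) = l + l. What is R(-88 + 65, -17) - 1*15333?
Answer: -15367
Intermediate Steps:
R(g, l) = 2*l
R(-88 + 65, -17) - 1*15333 = 2*(-17) - 1*15333 = -34 - 15333 = -15367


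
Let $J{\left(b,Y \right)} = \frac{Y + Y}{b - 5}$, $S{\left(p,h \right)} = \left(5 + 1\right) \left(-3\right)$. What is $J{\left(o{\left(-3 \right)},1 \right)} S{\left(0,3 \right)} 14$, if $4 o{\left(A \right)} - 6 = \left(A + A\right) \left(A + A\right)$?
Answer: $- \frac{1008}{11} \approx -91.636$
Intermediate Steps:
$S{\left(p,h \right)} = -18$ ($S{\left(p,h \right)} = 6 \left(-3\right) = -18$)
$o{\left(A \right)} = \frac{3}{2} + A^{2}$ ($o{\left(A \right)} = \frac{3}{2} + \frac{\left(A + A\right) \left(A + A\right)}{4} = \frac{3}{2} + \frac{2 A 2 A}{4} = \frac{3}{2} + \frac{4 A^{2}}{4} = \frac{3}{2} + A^{2}$)
$J{\left(b,Y \right)} = \frac{2 Y}{-5 + b}$
$J{\left(o{\left(-3 \right)},1 \right)} S{\left(0,3 \right)} 14 = 2 \cdot 1 \frac{1}{-5 + \left(\frac{3}{2} + \left(-3\right)^{2}\right)} \left(-18\right) 14 = 2 \cdot 1 \frac{1}{-5 + \left(\frac{3}{2} + 9\right)} \left(-18\right) 14 = 2 \cdot 1 \frac{1}{-5 + \frac{21}{2}} \left(-18\right) 14 = 2 \cdot 1 \frac{1}{\frac{11}{2}} \left(-18\right) 14 = 2 \cdot 1 \cdot \frac{2}{11} \left(-18\right) 14 = \frac{4}{11} \left(-18\right) 14 = \left(- \frac{72}{11}\right) 14 = - \frac{1008}{11}$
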